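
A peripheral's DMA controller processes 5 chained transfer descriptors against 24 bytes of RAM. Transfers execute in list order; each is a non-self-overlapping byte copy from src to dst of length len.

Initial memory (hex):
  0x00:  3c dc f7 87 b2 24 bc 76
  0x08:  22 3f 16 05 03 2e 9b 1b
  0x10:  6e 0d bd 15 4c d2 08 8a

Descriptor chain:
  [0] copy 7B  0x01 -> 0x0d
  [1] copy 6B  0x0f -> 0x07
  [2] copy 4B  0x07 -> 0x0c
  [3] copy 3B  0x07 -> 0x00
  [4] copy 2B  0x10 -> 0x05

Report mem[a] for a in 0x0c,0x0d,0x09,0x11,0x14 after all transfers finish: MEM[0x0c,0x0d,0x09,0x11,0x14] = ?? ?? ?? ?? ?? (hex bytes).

[0] 0x01->0x0d len=7 : dc f7 87 b2 24 bc 76
[1] 0x0f->0x07 len=6 : 87 b2 24 bc 76 4c
[2] 0x07->0x0c len=4 : 87 b2 24 bc
[3] 0x07->0x00 len=3 : 87 b2 24
[4] 0x10->0x05 len=2 : b2 24
query mem[0x0c]=0x87, mem[0x0d]=0xb2, mem[0x09]=0x24, mem[0x11]=0x24, mem[0x14]=0x4c

MEM[0x0c,0x0d,0x09,0x11,0x14] = 87 b2 24 24 4c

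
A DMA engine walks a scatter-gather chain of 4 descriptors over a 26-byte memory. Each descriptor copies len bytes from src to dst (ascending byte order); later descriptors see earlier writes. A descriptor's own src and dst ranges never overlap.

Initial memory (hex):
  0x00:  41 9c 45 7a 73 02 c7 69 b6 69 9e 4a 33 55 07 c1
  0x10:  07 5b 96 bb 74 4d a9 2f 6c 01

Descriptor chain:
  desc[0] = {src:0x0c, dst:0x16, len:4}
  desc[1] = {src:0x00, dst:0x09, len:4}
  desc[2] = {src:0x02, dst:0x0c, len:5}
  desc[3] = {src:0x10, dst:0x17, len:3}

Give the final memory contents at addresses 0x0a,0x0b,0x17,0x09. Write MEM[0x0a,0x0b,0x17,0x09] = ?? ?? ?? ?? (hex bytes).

MEM[0x0a,0x0b,0x17,0x09] = 9c 45 c7 41

#0 dst[0x16+4] := {0x33,0x55,0x07,0xc1}
#1 dst[0x09+4] := {0x41,0x9c,0x45,0x7a}
#2 dst[0x0c+5] := {0x45,0x7a,0x73,0x02,0xc7}
#3 dst[0x17+3] := {0xc7,0x5b,0x96}
query mem[0x0a]=0x9c, mem[0x0b]=0x45, mem[0x17]=0xc7, mem[0x09]=0x41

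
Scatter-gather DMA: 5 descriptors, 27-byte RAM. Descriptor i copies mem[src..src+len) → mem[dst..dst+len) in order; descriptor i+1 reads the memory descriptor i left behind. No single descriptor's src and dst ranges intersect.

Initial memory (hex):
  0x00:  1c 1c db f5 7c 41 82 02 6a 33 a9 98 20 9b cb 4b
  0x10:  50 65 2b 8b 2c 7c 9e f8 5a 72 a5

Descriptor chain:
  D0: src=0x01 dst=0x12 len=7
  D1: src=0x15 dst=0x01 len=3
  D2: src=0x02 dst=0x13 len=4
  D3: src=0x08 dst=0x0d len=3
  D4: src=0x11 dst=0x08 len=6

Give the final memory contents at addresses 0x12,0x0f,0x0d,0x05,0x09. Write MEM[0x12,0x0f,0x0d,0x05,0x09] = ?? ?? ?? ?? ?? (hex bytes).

MEM[0x12,0x0f,0x0d,0x05,0x09] = 1c a9 41 41 1c

D0: mem[0x12..0x18] <- [1c db f5 7c 41 82 02]
D1: mem[0x01..0x03] <- [7c 41 82]
D2: mem[0x13..0x16] <- [41 82 7c 41]
D3: mem[0x0d..0x0f] <- [6a 33 a9]
D4: mem[0x08..0x0d] <- [65 1c 41 82 7c 41]
query mem[0x12]=0x1c, mem[0x0f]=0xa9, mem[0x0d]=0x41, mem[0x05]=0x41, mem[0x09]=0x1c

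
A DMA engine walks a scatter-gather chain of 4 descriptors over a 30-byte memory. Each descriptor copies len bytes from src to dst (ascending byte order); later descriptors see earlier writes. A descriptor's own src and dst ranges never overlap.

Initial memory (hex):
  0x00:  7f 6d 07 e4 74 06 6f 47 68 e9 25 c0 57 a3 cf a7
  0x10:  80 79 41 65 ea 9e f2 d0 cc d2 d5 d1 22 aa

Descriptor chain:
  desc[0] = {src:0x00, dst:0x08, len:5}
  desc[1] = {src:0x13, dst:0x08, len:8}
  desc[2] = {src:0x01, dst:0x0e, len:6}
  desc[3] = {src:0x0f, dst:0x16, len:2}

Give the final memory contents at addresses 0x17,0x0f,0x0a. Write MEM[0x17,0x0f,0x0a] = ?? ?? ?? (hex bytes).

#0 dst[0x08+5] := {0x7f,0x6d,0x07,0xe4,0x74}
#1 dst[0x08+8] := {0x65,0xea,0x9e,0xf2,0xd0,0xcc,0xd2,0xd5}
#2 dst[0x0e+6] := {0x6d,0x07,0xe4,0x74,0x06,0x6f}
#3 dst[0x16+2] := {0x07,0xe4}
query mem[0x17]=0xe4, mem[0x0f]=0x07, mem[0x0a]=0x9e

MEM[0x17,0x0f,0x0a] = e4 07 9e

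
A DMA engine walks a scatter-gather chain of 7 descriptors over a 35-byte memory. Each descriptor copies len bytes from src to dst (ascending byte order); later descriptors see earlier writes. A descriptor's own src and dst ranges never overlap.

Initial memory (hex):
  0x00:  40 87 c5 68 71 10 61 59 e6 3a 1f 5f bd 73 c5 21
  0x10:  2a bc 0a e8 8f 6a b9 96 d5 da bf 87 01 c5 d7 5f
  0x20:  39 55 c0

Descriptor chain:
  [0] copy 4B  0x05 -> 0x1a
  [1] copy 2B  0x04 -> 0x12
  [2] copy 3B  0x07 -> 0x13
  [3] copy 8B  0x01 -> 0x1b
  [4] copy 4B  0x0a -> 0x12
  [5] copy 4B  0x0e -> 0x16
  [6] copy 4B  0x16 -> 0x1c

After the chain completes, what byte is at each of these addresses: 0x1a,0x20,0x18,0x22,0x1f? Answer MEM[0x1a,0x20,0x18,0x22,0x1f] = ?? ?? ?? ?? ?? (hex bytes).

MEM[0x1a,0x20,0x18,0x22,0x1f] = 10 61 2a e6 bc

D0: mem[0x1a..0x1d] <- [10 61 59 e6]
D1: mem[0x12..0x13] <- [71 10]
D2: mem[0x13..0x15] <- [59 e6 3a]
D3: mem[0x1b..0x22] <- [87 c5 68 71 10 61 59 e6]
D4: mem[0x12..0x15] <- [1f 5f bd 73]
D5: mem[0x16..0x19] <- [c5 21 2a bc]
D6: mem[0x1c..0x1f] <- [c5 21 2a bc]
query mem[0x1a]=0x10, mem[0x20]=0x61, mem[0x18]=0x2a, mem[0x22]=0xe6, mem[0x1f]=0xbc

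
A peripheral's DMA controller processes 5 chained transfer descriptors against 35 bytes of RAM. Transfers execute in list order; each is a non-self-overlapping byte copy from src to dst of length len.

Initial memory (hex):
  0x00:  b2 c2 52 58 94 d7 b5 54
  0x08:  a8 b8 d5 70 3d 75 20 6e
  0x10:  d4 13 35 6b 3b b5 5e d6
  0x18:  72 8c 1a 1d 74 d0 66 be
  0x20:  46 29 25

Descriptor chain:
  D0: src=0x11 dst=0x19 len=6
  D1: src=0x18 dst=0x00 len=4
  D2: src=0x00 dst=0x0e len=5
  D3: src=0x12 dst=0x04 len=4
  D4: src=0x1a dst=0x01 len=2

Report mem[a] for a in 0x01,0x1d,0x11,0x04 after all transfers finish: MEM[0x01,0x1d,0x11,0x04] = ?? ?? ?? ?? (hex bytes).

MEM[0x01,0x1d,0x11,0x04] = 35 b5 6b 94

[0] 0x11->0x19 len=6 : 13 35 6b 3b b5 5e
[1] 0x18->0x00 len=4 : 72 13 35 6b
[2] 0x00->0x0e len=5 : 72 13 35 6b 94
[3] 0x12->0x04 len=4 : 94 6b 3b b5
[4] 0x1a->0x01 len=2 : 35 6b
query mem[0x01]=0x35, mem[0x1d]=0xb5, mem[0x11]=0x6b, mem[0x04]=0x94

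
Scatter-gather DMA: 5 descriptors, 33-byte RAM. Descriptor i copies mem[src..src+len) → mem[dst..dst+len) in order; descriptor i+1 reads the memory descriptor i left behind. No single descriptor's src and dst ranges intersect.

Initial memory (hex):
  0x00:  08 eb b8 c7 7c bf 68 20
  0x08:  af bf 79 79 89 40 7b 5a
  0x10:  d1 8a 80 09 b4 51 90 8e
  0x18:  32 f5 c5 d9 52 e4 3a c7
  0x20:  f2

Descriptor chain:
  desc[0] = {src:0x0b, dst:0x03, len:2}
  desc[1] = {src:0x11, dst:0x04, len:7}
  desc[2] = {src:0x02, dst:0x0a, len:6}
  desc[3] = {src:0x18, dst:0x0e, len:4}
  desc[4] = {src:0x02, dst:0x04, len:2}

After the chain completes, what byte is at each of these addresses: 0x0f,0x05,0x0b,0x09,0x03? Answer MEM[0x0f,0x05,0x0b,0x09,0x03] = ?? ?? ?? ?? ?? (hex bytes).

#0 dst[0x03+2] := {0x79,0x89}
#1 dst[0x04+7] := {0x8a,0x80,0x09,0xb4,0x51,0x90,0x8e}
#2 dst[0x0a+6] := {0xb8,0x79,0x8a,0x80,0x09,0xb4}
#3 dst[0x0e+4] := {0x32,0xf5,0xc5,0xd9}
#4 dst[0x04+2] := {0xb8,0x79}
query mem[0x0f]=0xf5, mem[0x05]=0x79, mem[0x0b]=0x79, mem[0x09]=0x90, mem[0x03]=0x79

MEM[0x0f,0x05,0x0b,0x09,0x03] = f5 79 79 90 79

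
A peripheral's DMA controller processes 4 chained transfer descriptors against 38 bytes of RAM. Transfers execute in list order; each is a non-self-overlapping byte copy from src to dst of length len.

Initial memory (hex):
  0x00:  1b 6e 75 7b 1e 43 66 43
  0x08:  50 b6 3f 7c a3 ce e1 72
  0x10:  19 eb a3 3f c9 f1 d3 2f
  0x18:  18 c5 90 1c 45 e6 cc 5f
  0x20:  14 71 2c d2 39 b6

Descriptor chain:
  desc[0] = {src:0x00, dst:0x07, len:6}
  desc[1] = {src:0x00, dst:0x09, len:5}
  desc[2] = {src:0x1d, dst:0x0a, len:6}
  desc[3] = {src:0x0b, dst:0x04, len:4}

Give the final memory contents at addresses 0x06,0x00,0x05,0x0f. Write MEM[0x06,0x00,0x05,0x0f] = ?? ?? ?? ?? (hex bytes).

#0 dst[0x07+6] := {0x1b,0x6e,0x75,0x7b,0x1e,0x43}
#1 dst[0x09+5] := {0x1b,0x6e,0x75,0x7b,0x1e}
#2 dst[0x0a+6] := {0xe6,0xcc,0x5f,0x14,0x71,0x2c}
#3 dst[0x04+4] := {0xcc,0x5f,0x14,0x71}
query mem[0x06]=0x14, mem[0x00]=0x1b, mem[0x05]=0x5f, mem[0x0f]=0x2c

MEM[0x06,0x00,0x05,0x0f] = 14 1b 5f 2c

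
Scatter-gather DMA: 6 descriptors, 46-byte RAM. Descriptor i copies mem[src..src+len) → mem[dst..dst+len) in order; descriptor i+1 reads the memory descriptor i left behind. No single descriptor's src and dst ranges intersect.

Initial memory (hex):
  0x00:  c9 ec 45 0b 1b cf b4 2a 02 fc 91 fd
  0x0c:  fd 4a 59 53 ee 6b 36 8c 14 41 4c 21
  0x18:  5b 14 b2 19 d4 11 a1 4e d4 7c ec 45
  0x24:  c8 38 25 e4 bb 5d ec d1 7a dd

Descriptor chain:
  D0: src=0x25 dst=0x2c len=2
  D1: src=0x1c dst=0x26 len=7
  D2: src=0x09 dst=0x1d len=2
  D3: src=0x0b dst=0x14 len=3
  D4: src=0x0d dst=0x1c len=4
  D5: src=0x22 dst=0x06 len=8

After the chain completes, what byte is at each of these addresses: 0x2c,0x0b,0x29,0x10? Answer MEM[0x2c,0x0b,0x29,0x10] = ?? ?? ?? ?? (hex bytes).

  after D0: wrote 2B at 0x2c = 3825
  after D1: wrote 7B at 0x26 = d411a14ed47cec
  after D2: wrote 2B at 0x1d = fc91
  after D3: wrote 3B at 0x14 = fdfd4a
  after D4: wrote 4B at 0x1c = 4a5953ee
  after D5: wrote 8B at 0x06 = ec45c838d411a14e
query mem[0x2c]=0xec, mem[0x0b]=0x11, mem[0x29]=0x4e, mem[0x10]=0xee

MEM[0x2c,0x0b,0x29,0x10] = ec 11 4e ee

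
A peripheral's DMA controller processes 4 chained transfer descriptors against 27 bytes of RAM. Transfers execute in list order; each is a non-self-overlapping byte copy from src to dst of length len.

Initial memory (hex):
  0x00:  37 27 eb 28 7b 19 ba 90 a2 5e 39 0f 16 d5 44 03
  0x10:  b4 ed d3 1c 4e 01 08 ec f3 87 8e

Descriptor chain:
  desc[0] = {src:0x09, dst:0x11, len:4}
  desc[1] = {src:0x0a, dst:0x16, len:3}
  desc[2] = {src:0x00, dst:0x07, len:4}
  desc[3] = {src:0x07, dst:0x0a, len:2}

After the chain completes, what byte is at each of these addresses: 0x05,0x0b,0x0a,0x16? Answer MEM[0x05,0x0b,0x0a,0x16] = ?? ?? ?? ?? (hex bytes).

MEM[0x05,0x0b,0x0a,0x16] = 19 27 37 39

  after D0: wrote 4B at 0x11 = 5e390f16
  after D1: wrote 3B at 0x16 = 390f16
  after D2: wrote 4B at 0x07 = 3727eb28
  after D3: wrote 2B at 0x0a = 3727
query mem[0x05]=0x19, mem[0x0b]=0x27, mem[0x0a]=0x37, mem[0x16]=0x39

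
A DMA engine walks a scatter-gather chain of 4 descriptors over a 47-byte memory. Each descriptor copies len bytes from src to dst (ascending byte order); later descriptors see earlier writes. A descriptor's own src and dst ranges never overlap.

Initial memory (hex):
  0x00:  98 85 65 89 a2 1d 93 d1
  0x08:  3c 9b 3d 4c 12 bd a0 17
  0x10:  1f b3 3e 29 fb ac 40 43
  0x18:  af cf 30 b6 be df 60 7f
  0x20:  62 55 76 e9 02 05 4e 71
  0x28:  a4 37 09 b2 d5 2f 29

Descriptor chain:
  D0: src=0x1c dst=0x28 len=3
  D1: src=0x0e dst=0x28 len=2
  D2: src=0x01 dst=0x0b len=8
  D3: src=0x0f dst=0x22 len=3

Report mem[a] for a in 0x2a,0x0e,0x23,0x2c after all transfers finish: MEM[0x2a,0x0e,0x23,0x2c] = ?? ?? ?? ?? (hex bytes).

  after D0: wrote 3B at 0x28 = bedf60
  after D1: wrote 2B at 0x28 = a017
  after D2: wrote 8B at 0x0b = 856589a21d93d13c
  after D3: wrote 3B at 0x22 = 1d93d1
query mem[0x2a]=0x60, mem[0x0e]=0xa2, mem[0x23]=0x93, mem[0x2c]=0xd5

MEM[0x2a,0x0e,0x23,0x2c] = 60 a2 93 d5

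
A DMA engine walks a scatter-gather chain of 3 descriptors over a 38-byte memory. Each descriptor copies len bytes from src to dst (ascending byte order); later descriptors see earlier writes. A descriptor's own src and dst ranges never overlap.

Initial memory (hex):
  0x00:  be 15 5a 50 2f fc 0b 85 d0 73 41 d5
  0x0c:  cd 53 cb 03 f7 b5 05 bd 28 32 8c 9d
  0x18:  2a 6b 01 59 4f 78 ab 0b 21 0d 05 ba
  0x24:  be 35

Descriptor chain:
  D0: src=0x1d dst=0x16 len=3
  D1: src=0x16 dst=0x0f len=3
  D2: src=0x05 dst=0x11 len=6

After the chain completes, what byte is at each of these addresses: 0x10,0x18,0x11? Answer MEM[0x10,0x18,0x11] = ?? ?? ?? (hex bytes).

MEM[0x10,0x18,0x11] = ab 0b fc

#0 dst[0x16+3] := {0x78,0xab,0x0b}
#1 dst[0x0f+3] := {0x78,0xab,0x0b}
#2 dst[0x11+6] := {0xfc,0x0b,0x85,0xd0,0x73,0x41}
query mem[0x10]=0xab, mem[0x18]=0x0b, mem[0x11]=0xfc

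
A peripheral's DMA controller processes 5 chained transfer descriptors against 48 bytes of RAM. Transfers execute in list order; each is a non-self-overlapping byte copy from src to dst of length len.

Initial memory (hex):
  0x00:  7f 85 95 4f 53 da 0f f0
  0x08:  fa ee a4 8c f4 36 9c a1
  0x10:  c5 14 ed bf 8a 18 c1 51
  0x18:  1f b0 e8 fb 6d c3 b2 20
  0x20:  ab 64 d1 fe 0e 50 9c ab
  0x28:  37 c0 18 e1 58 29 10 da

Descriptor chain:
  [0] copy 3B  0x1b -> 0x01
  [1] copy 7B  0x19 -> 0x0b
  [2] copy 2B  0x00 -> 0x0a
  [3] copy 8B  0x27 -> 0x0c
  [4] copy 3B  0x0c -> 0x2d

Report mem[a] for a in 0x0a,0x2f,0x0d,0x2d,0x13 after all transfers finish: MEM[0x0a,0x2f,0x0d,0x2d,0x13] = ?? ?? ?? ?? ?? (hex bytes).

[0] 0x1b->0x01 len=3 : fb 6d c3
[1] 0x19->0x0b len=7 : b0 e8 fb 6d c3 b2 20
[2] 0x00->0x0a len=2 : 7f fb
[3] 0x27->0x0c len=8 : ab 37 c0 18 e1 58 29 10
[4] 0x0c->0x2d len=3 : ab 37 c0
query mem[0x0a]=0x7f, mem[0x2f]=0xc0, mem[0x0d]=0x37, mem[0x2d]=0xab, mem[0x13]=0x10

MEM[0x0a,0x2f,0x0d,0x2d,0x13] = 7f c0 37 ab 10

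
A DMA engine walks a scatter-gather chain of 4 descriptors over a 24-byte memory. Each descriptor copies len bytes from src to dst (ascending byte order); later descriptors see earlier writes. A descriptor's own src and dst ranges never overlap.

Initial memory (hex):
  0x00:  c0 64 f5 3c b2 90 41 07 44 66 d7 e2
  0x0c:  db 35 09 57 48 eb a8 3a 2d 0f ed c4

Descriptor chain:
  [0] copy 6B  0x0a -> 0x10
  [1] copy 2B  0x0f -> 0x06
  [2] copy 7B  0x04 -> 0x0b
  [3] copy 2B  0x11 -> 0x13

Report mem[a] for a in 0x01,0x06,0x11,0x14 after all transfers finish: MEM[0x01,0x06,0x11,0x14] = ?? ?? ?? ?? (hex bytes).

#0 dst[0x10+6] := {0xd7,0xe2,0xdb,0x35,0x09,0x57}
#1 dst[0x06+2] := {0x57,0xd7}
#2 dst[0x0b+7] := {0xb2,0x90,0x57,0xd7,0x44,0x66,0xd7}
#3 dst[0x13+2] := {0xd7,0xdb}
query mem[0x01]=0x64, mem[0x06]=0x57, mem[0x11]=0xd7, mem[0x14]=0xdb

MEM[0x01,0x06,0x11,0x14] = 64 57 d7 db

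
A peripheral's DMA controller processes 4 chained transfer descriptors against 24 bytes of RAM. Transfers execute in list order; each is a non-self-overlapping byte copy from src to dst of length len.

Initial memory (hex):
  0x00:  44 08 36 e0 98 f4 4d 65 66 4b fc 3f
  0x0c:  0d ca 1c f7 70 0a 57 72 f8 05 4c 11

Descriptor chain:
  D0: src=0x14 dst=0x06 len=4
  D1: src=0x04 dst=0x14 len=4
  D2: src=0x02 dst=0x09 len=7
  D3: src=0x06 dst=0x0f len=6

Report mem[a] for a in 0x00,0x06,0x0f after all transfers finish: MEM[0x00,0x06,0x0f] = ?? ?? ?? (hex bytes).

MEM[0x00,0x06,0x0f] = 44 f8 f8

D0: mem[0x06..0x09] <- [f8 05 4c 11]
D1: mem[0x14..0x17] <- [98 f4 f8 05]
D2: mem[0x09..0x0f] <- [36 e0 98 f4 f8 05 4c]
D3: mem[0x0f..0x14] <- [f8 05 4c 36 e0 98]
query mem[0x00]=0x44, mem[0x06]=0xf8, mem[0x0f]=0xf8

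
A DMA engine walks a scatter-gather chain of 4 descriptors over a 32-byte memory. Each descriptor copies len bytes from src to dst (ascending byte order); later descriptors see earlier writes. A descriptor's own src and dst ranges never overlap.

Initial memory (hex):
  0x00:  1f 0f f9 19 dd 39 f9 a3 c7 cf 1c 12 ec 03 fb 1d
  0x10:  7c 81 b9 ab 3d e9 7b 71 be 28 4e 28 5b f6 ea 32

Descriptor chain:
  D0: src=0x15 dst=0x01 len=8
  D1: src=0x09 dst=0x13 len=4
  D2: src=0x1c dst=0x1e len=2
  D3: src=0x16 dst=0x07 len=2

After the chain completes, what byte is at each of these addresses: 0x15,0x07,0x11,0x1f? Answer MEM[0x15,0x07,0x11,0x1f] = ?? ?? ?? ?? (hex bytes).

MEM[0x15,0x07,0x11,0x1f] = 12 ec 81 f6

D0: mem[0x01..0x08] <- [e9 7b 71 be 28 4e 28 5b]
D1: mem[0x13..0x16] <- [cf 1c 12 ec]
D2: mem[0x1e..0x1f] <- [5b f6]
D3: mem[0x07..0x08] <- [ec 71]
query mem[0x15]=0x12, mem[0x07]=0xec, mem[0x11]=0x81, mem[0x1f]=0xf6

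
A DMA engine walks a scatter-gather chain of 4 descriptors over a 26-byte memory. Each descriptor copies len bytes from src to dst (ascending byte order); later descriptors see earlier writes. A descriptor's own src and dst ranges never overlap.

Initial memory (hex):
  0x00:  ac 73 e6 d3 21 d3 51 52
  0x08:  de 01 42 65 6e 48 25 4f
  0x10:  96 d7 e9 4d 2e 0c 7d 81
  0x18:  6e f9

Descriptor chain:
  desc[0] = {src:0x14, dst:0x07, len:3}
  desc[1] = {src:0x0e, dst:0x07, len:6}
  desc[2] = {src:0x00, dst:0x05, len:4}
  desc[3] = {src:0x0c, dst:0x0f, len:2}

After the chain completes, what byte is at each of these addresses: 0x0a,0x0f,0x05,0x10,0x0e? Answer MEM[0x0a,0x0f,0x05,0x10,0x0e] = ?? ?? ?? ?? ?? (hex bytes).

MEM[0x0a,0x0f,0x05,0x10,0x0e] = d7 4d ac 48 25

  after D0: wrote 3B at 0x07 = 2e0c7d
  after D1: wrote 6B at 0x07 = 254f96d7e94d
  after D2: wrote 4B at 0x05 = ac73e6d3
  after D3: wrote 2B at 0x0f = 4d48
query mem[0x0a]=0xd7, mem[0x0f]=0x4d, mem[0x05]=0xac, mem[0x10]=0x48, mem[0x0e]=0x25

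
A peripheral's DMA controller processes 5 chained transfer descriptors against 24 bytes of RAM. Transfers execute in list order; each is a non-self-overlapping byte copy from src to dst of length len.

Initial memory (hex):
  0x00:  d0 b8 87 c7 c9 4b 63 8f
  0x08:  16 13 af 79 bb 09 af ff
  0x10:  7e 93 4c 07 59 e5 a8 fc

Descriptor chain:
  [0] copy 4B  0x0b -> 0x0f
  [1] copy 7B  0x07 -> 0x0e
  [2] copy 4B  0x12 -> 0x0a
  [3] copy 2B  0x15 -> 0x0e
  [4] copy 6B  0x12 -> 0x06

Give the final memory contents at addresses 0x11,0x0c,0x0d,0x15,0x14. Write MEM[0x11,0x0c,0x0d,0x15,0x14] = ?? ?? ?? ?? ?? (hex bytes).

  after D0: wrote 4B at 0x0f = 79bb09af
  after D1: wrote 7B at 0x0e = 8f1613af79bb09
  after D2: wrote 4B at 0x0a = 79bb09e5
  after D3: wrote 2B at 0x0e = e5a8
  after D4: wrote 6B at 0x06 = 79bb09e5a8fc
query mem[0x11]=0xaf, mem[0x0c]=0x09, mem[0x0d]=0xe5, mem[0x15]=0xe5, mem[0x14]=0x09

MEM[0x11,0x0c,0x0d,0x15,0x14] = af 09 e5 e5 09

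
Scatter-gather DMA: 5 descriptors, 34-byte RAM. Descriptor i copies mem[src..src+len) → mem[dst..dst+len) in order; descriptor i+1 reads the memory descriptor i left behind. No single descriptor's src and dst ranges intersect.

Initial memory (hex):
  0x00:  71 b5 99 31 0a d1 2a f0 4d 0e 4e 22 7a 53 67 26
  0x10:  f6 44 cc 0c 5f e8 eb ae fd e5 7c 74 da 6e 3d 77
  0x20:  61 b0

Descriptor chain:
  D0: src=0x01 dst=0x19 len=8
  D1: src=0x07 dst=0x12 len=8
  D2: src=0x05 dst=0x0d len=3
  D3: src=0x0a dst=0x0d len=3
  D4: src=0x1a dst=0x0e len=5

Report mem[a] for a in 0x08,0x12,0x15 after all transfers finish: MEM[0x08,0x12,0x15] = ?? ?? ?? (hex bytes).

MEM[0x08,0x12,0x15] = 4d 2a 4e

D0: mem[0x19..0x20] <- [b5 99 31 0a d1 2a f0 4d]
D1: mem[0x12..0x19] <- [f0 4d 0e 4e 22 7a 53 67]
D2: mem[0x0d..0x0f] <- [d1 2a f0]
D3: mem[0x0d..0x0f] <- [4e 22 7a]
D4: mem[0x0e..0x12] <- [99 31 0a d1 2a]
query mem[0x08]=0x4d, mem[0x12]=0x2a, mem[0x15]=0x4e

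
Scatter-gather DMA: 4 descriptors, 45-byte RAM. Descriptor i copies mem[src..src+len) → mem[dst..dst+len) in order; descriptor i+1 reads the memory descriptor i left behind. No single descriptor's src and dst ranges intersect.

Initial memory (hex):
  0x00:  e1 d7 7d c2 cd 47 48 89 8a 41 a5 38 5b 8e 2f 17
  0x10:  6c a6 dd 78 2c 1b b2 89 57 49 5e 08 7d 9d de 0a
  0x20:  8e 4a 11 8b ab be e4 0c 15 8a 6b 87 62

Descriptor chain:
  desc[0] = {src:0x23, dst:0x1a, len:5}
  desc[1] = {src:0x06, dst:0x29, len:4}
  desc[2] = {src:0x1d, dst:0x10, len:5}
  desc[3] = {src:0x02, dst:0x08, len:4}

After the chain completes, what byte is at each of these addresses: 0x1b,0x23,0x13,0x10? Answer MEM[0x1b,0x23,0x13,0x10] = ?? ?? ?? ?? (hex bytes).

#0 dst[0x1a+5] := {0x8b,0xab,0xbe,0xe4,0x0c}
#1 dst[0x29+4] := {0x48,0x89,0x8a,0x41}
#2 dst[0x10+5] := {0xe4,0x0c,0x0a,0x8e,0x4a}
#3 dst[0x08+4] := {0x7d,0xc2,0xcd,0x47}
query mem[0x1b]=0xab, mem[0x23]=0x8b, mem[0x13]=0x8e, mem[0x10]=0xe4

MEM[0x1b,0x23,0x13,0x10] = ab 8b 8e e4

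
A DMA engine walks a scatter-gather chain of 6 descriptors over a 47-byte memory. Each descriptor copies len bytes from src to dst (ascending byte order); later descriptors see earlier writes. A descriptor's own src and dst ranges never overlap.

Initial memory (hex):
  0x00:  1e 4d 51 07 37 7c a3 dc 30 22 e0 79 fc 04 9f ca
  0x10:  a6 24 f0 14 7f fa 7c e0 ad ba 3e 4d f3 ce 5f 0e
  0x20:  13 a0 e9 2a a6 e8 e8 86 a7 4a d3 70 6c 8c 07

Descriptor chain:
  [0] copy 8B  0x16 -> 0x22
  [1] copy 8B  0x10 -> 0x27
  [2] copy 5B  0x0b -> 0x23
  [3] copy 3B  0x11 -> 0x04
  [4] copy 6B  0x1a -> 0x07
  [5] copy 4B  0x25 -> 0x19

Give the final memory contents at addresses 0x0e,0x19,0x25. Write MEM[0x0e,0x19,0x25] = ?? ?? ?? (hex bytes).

D0: mem[0x22..0x29] <- [7c e0 ad ba 3e 4d f3 ce]
D1: mem[0x27..0x2e] <- [a6 24 f0 14 7f fa 7c e0]
D2: mem[0x23..0x27] <- [79 fc 04 9f ca]
D3: mem[0x04..0x06] <- [24 f0 14]
D4: mem[0x07..0x0c] <- [3e 4d f3 ce 5f 0e]
D5: mem[0x19..0x1c] <- [04 9f ca 24]
query mem[0x0e]=0x9f, mem[0x19]=0x04, mem[0x25]=0x04

MEM[0x0e,0x19,0x25] = 9f 04 04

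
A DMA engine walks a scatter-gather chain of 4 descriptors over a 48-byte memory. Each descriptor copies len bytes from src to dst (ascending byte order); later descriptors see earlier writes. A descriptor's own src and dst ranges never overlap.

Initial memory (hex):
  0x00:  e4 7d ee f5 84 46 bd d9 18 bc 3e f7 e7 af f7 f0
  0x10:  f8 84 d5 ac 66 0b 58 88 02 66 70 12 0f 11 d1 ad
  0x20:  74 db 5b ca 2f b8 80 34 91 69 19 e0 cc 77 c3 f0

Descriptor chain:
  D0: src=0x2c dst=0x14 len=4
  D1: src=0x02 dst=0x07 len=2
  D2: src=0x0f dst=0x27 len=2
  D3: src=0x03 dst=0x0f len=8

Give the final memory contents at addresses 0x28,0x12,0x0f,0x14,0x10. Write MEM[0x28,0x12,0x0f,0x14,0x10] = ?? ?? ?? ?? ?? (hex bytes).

MEM[0x28,0x12,0x0f,0x14,0x10] = f8 bd f5 f5 84

  after D0: wrote 4B at 0x14 = cc77c3f0
  after D1: wrote 2B at 0x07 = eef5
  after D2: wrote 2B at 0x27 = f0f8
  after D3: wrote 8B at 0x0f = f58446bdeef5bc3e
query mem[0x28]=0xf8, mem[0x12]=0xbd, mem[0x0f]=0xf5, mem[0x14]=0xf5, mem[0x10]=0x84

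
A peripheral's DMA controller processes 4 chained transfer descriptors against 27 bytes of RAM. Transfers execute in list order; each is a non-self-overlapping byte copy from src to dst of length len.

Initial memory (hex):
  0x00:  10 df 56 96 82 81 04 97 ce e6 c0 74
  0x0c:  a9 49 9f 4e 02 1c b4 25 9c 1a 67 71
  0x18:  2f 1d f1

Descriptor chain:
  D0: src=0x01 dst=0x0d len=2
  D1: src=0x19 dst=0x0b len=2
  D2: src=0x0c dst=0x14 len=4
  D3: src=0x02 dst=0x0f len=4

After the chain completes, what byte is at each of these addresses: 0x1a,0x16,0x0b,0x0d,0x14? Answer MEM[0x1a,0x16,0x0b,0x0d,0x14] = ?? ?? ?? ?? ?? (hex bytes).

MEM[0x1a,0x16,0x0b,0x0d,0x14] = f1 56 1d df f1

D0: mem[0x0d..0x0e] <- [df 56]
D1: mem[0x0b..0x0c] <- [1d f1]
D2: mem[0x14..0x17] <- [f1 df 56 4e]
D3: mem[0x0f..0x12] <- [56 96 82 81]
query mem[0x1a]=0xf1, mem[0x16]=0x56, mem[0x0b]=0x1d, mem[0x0d]=0xdf, mem[0x14]=0xf1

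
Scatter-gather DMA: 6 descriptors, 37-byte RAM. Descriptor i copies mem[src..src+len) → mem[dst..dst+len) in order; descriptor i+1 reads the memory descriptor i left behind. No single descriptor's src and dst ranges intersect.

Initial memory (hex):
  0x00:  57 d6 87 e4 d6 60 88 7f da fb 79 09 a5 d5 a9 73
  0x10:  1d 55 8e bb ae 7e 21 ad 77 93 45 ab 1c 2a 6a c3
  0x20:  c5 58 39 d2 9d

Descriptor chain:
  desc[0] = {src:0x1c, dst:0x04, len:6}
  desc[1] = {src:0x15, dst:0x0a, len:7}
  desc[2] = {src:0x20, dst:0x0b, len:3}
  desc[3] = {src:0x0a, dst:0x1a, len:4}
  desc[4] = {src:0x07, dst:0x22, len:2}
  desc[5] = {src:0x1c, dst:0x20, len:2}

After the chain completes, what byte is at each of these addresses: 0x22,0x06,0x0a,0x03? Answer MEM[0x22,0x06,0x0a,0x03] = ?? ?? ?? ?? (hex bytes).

MEM[0x22,0x06,0x0a,0x03] = c3 6a 7e e4

#0 dst[0x04+6] := {0x1c,0x2a,0x6a,0xc3,0xc5,0x58}
#1 dst[0x0a+7] := {0x7e,0x21,0xad,0x77,0x93,0x45,0xab}
#2 dst[0x0b+3] := {0xc5,0x58,0x39}
#3 dst[0x1a+4] := {0x7e,0xc5,0x58,0x39}
#4 dst[0x22+2] := {0xc3,0xc5}
#5 dst[0x20+2] := {0x58,0x39}
query mem[0x22]=0xc3, mem[0x06]=0x6a, mem[0x0a]=0x7e, mem[0x03]=0xe4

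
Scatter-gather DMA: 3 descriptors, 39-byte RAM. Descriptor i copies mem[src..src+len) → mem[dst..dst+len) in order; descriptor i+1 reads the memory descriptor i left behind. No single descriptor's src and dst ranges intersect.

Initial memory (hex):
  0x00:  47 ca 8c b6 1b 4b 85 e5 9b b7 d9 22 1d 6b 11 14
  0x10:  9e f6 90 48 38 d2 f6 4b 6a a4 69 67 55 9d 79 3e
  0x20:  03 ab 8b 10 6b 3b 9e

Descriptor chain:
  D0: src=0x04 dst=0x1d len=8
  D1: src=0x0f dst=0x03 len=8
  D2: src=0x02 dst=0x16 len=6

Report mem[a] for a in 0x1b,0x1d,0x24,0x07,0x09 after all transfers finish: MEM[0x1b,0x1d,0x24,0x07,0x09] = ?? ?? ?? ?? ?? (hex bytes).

MEM[0x1b,0x1d,0x24,0x07,0x09] = 48 1b 22 48 d2

#0 dst[0x1d+8] := {0x1b,0x4b,0x85,0xe5,0x9b,0xb7,0xd9,0x22}
#1 dst[0x03+8] := {0x14,0x9e,0xf6,0x90,0x48,0x38,0xd2,0xf6}
#2 dst[0x16+6] := {0x8c,0x14,0x9e,0xf6,0x90,0x48}
query mem[0x1b]=0x48, mem[0x1d]=0x1b, mem[0x24]=0x22, mem[0x07]=0x48, mem[0x09]=0xd2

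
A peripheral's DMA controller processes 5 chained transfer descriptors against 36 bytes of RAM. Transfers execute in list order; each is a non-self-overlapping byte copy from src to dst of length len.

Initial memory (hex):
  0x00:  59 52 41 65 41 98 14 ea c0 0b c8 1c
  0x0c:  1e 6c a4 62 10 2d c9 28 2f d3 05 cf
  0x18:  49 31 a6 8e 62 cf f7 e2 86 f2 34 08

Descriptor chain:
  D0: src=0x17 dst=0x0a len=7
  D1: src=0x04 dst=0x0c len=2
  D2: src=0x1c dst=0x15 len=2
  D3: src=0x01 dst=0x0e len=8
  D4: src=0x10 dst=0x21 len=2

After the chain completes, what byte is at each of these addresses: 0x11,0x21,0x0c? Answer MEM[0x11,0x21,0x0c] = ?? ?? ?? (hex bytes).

MEM[0x11,0x21,0x0c] = 41 65 41

#0 dst[0x0a+7] := {0xcf,0x49,0x31,0xa6,0x8e,0x62,0xcf}
#1 dst[0x0c+2] := {0x41,0x98}
#2 dst[0x15+2] := {0x62,0xcf}
#3 dst[0x0e+8] := {0x52,0x41,0x65,0x41,0x98,0x14,0xea,0xc0}
#4 dst[0x21+2] := {0x65,0x41}
query mem[0x11]=0x41, mem[0x21]=0x65, mem[0x0c]=0x41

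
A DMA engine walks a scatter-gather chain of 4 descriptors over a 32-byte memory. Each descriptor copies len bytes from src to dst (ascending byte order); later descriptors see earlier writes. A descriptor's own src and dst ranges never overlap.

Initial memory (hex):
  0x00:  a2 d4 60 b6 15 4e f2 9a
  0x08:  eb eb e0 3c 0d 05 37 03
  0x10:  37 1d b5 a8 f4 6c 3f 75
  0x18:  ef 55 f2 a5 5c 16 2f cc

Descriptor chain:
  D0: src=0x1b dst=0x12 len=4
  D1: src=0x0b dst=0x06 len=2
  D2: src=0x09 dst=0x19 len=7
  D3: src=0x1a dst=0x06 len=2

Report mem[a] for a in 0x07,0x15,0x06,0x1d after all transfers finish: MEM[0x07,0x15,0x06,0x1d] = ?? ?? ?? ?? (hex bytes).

#0 dst[0x12+4] := {0xa5,0x5c,0x16,0x2f}
#1 dst[0x06+2] := {0x3c,0x0d}
#2 dst[0x19+7] := {0xeb,0xe0,0x3c,0x0d,0x05,0x37,0x03}
#3 dst[0x06+2] := {0xe0,0x3c}
query mem[0x07]=0x3c, mem[0x15]=0x2f, mem[0x06]=0xe0, mem[0x1d]=0x05

MEM[0x07,0x15,0x06,0x1d] = 3c 2f e0 05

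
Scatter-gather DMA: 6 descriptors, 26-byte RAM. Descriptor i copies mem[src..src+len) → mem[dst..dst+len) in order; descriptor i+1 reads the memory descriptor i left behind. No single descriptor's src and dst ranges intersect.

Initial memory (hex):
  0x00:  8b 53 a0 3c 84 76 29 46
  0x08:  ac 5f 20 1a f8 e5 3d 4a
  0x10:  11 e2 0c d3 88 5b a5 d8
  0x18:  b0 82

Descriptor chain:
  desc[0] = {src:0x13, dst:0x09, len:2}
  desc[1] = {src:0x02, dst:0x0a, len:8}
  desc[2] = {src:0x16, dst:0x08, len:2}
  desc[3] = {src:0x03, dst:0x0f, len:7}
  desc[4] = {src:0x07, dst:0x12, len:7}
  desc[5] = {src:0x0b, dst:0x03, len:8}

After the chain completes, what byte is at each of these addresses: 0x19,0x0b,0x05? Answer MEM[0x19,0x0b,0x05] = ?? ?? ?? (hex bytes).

  after D0: wrote 2B at 0x09 = d388
  after D1: wrote 8B at 0x0a = a03c84762946acd3
  after D2: wrote 2B at 0x08 = a5d8
  after D3: wrote 7B at 0x0f = 3c84762946a5d8
  after D4: wrote 7B at 0x12 = 46a5d8a03c8476
  after D5: wrote 8B at 0x03 = 3c8476293c847646
query mem[0x19]=0x82, mem[0x0b]=0x3c, mem[0x05]=0x76

MEM[0x19,0x0b,0x05] = 82 3c 76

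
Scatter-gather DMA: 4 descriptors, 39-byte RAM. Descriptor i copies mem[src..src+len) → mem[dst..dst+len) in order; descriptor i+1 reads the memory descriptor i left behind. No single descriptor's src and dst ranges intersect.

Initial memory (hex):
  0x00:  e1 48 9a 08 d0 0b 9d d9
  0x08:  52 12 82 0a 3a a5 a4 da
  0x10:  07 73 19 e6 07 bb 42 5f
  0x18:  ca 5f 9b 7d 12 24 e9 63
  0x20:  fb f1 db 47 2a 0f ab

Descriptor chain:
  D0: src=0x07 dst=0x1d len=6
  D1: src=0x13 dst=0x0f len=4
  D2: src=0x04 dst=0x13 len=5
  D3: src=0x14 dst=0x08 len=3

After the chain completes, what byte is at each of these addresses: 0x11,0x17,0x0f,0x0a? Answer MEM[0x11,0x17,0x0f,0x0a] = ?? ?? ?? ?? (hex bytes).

D0: mem[0x1d..0x22] <- [d9 52 12 82 0a 3a]
D1: mem[0x0f..0x12] <- [e6 07 bb 42]
D2: mem[0x13..0x17] <- [d0 0b 9d d9 52]
D3: mem[0x08..0x0a] <- [0b 9d d9]
query mem[0x11]=0xbb, mem[0x17]=0x52, mem[0x0f]=0xe6, mem[0x0a]=0xd9

MEM[0x11,0x17,0x0f,0x0a] = bb 52 e6 d9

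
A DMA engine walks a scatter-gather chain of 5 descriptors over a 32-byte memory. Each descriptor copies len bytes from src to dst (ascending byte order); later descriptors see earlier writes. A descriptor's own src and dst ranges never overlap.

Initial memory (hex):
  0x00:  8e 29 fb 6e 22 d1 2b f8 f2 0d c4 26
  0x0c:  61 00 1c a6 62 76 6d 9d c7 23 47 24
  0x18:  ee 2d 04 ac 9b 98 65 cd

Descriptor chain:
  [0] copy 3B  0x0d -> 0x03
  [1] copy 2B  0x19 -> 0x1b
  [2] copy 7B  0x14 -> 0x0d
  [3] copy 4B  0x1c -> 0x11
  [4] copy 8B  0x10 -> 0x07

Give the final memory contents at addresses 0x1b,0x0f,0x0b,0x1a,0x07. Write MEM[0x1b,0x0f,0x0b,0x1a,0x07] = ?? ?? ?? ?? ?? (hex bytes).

MEM[0x1b,0x0f,0x0b,0x1a,0x07] = 2d 47 cd 04 24

D0: mem[0x03..0x05] <- [00 1c a6]
D1: mem[0x1b..0x1c] <- [2d 04]
D2: mem[0x0d..0x13] <- [c7 23 47 24 ee 2d 04]
D3: mem[0x11..0x14] <- [04 98 65 cd]
D4: mem[0x07..0x0e] <- [24 04 98 65 cd 23 47 24]
query mem[0x1b]=0x2d, mem[0x0f]=0x47, mem[0x0b]=0xcd, mem[0x1a]=0x04, mem[0x07]=0x24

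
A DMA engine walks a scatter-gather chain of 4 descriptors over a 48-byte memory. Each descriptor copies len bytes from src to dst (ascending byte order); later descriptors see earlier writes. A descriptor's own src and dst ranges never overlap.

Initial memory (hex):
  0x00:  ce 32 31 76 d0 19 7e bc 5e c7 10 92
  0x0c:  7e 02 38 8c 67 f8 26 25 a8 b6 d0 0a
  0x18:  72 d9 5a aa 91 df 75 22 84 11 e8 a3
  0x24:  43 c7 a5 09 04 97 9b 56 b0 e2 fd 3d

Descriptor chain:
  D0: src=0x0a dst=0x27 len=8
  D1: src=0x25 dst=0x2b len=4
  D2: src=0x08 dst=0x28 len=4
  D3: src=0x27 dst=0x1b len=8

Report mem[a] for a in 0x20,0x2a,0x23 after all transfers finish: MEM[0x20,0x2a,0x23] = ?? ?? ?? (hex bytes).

MEM[0x20,0x2a,0x23] = a5 10 a3

[0] 0x0a->0x27 len=8 : 10 92 7e 02 38 8c 67 f8
[1] 0x25->0x2b len=4 : c7 a5 10 92
[2] 0x08->0x28 len=4 : 5e c7 10 92
[3] 0x27->0x1b len=8 : 10 5e c7 10 92 a5 10 92
query mem[0x20]=0xa5, mem[0x2a]=0x10, mem[0x23]=0xa3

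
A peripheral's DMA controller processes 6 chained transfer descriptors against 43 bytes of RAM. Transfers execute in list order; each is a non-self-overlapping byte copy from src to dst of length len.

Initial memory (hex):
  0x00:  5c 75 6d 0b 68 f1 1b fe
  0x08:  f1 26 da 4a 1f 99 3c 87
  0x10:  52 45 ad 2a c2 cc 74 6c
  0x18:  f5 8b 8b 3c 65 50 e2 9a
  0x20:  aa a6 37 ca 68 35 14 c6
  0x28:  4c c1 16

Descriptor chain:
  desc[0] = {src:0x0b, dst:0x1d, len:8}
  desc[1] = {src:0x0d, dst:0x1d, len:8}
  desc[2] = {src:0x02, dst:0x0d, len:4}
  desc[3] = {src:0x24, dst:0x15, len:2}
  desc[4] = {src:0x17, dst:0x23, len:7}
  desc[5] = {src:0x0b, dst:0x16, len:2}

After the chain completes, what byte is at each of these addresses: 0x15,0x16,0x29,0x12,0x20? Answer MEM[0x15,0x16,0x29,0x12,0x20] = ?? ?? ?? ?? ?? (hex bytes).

  after D0: wrote 8B at 0x1d = 4a1f993c875245ad
  after D1: wrote 8B at 0x1d = 993c875245ad2ac2
  after D2: wrote 4B at 0x0d = 6d0b68f1
  after D3: wrote 2B at 0x15 = c235
  after D4: wrote 7B at 0x23 = 6cf58b8b3c6599
  after D5: wrote 2B at 0x16 = 4a1f
query mem[0x15]=0xc2, mem[0x16]=0x4a, mem[0x29]=0x99, mem[0x12]=0xad, mem[0x20]=0x52

MEM[0x15,0x16,0x29,0x12,0x20] = c2 4a 99 ad 52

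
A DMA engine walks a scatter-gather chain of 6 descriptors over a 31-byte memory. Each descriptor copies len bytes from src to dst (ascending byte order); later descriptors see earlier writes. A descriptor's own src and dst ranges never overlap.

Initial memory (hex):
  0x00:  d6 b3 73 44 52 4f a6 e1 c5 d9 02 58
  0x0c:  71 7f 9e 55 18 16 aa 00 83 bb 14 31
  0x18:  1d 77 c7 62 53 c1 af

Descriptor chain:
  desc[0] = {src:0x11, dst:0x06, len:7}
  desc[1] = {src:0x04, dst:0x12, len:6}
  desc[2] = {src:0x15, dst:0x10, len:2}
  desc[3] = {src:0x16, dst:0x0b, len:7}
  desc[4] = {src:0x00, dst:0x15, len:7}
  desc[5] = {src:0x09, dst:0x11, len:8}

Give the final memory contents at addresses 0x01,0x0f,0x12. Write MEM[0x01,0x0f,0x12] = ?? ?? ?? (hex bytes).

MEM[0x01,0x0f,0x12] = b3 c7 bb

#0 dst[0x06+7] := {0x16,0xaa,0x00,0x83,0xbb,0x14,0x31}
#1 dst[0x12+6] := {0x52,0x4f,0x16,0xaa,0x00,0x83}
#2 dst[0x10+2] := {0xaa,0x00}
#3 dst[0x0b+7] := {0x00,0x83,0x1d,0x77,0xc7,0x62,0x53}
#4 dst[0x15+7] := {0xd6,0xb3,0x73,0x44,0x52,0x4f,0x16}
#5 dst[0x11+8] := {0x83,0xbb,0x00,0x83,0x1d,0x77,0xc7,0x62}
query mem[0x01]=0xb3, mem[0x0f]=0xc7, mem[0x12]=0xbb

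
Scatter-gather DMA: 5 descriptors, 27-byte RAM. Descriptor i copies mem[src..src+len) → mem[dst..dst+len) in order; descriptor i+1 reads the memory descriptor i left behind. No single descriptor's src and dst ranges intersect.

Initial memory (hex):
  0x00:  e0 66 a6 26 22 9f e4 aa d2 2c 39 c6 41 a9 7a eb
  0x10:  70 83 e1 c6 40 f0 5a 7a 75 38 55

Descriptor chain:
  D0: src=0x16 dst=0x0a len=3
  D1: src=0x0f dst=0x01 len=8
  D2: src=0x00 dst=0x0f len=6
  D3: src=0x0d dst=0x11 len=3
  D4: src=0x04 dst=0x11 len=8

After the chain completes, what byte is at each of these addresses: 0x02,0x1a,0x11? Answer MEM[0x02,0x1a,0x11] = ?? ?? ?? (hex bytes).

MEM[0x02,0x1a,0x11] = 70 55 e1

D0: mem[0x0a..0x0c] <- [5a 7a 75]
D1: mem[0x01..0x08] <- [eb 70 83 e1 c6 40 f0 5a]
D2: mem[0x0f..0x14] <- [e0 eb 70 83 e1 c6]
D3: mem[0x11..0x13] <- [a9 7a e0]
D4: mem[0x11..0x18] <- [e1 c6 40 f0 5a 2c 5a 7a]
query mem[0x02]=0x70, mem[0x1a]=0x55, mem[0x11]=0xe1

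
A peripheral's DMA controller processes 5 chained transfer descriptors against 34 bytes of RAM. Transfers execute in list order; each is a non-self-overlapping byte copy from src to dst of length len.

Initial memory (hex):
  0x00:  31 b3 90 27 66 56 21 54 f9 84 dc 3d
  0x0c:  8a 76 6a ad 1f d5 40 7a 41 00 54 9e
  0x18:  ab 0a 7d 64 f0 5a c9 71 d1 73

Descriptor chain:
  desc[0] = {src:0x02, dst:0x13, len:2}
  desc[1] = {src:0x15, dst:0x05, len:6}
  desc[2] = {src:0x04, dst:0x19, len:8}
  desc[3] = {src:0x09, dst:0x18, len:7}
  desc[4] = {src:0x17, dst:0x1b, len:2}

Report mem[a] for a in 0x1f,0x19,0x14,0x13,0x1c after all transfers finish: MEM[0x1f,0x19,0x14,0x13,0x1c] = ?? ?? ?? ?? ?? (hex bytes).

#0 dst[0x13+2] := {0x90,0x27}
#1 dst[0x05+6] := {0x00,0x54,0x9e,0xab,0x0a,0x7d}
#2 dst[0x19+8] := {0x66,0x00,0x54,0x9e,0xab,0x0a,0x7d,0x3d}
#3 dst[0x18+7] := {0x0a,0x7d,0x3d,0x8a,0x76,0x6a,0xad}
#4 dst[0x1b+2] := {0x9e,0x0a}
query mem[0x1f]=0x7d, mem[0x19]=0x7d, mem[0x14]=0x27, mem[0x13]=0x90, mem[0x1c]=0x0a

MEM[0x1f,0x19,0x14,0x13,0x1c] = 7d 7d 27 90 0a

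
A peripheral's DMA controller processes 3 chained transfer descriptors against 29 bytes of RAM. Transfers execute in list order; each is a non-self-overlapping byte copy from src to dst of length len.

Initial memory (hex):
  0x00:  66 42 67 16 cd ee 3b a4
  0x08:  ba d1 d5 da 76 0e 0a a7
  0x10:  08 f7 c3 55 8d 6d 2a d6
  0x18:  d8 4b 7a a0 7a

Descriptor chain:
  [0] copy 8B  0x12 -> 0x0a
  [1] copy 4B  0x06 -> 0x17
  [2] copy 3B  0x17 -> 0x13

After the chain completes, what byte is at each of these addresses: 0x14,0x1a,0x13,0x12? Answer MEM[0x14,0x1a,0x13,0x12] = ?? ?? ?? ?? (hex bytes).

MEM[0x14,0x1a,0x13,0x12] = a4 d1 3b c3

#0 dst[0x0a+8] := {0xc3,0x55,0x8d,0x6d,0x2a,0xd6,0xd8,0x4b}
#1 dst[0x17+4] := {0x3b,0xa4,0xba,0xd1}
#2 dst[0x13+3] := {0x3b,0xa4,0xba}
query mem[0x14]=0xa4, mem[0x1a]=0xd1, mem[0x13]=0x3b, mem[0x12]=0xc3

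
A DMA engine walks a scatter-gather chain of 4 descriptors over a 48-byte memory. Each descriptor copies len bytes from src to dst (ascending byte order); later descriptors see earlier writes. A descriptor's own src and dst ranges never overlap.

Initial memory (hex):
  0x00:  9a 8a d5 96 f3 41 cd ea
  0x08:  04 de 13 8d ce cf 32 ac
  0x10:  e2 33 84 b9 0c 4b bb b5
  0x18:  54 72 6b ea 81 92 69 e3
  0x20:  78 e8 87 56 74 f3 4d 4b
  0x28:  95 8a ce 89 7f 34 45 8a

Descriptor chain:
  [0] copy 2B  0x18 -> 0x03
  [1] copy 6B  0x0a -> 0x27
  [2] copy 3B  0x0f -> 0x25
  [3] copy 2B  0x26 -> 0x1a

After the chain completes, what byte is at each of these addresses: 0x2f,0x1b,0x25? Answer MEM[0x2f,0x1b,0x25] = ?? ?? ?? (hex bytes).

#0 dst[0x03+2] := {0x54,0x72}
#1 dst[0x27+6] := {0x13,0x8d,0xce,0xcf,0x32,0xac}
#2 dst[0x25+3] := {0xac,0xe2,0x33}
#3 dst[0x1a+2] := {0xe2,0x33}
query mem[0x2f]=0x8a, mem[0x1b]=0x33, mem[0x25]=0xac

MEM[0x2f,0x1b,0x25] = 8a 33 ac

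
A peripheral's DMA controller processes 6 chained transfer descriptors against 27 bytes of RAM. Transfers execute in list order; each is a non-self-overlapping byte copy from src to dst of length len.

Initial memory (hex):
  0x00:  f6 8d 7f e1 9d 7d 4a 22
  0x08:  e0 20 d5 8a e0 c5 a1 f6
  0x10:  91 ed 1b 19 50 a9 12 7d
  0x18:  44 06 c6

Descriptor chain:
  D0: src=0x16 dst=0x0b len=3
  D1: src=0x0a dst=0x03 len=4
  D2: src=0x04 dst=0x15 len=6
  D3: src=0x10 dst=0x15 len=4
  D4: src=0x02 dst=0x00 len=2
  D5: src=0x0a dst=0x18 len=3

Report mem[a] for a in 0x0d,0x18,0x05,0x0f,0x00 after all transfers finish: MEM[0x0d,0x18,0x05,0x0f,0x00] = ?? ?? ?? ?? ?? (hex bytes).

MEM[0x0d,0x18,0x05,0x0f,0x00] = 44 d5 7d f6 7f

[0] 0x16->0x0b len=3 : 12 7d 44
[1] 0x0a->0x03 len=4 : d5 12 7d 44
[2] 0x04->0x15 len=6 : 12 7d 44 22 e0 20
[3] 0x10->0x15 len=4 : 91 ed 1b 19
[4] 0x02->0x00 len=2 : 7f d5
[5] 0x0a->0x18 len=3 : d5 12 7d
query mem[0x0d]=0x44, mem[0x18]=0xd5, mem[0x05]=0x7d, mem[0x0f]=0xf6, mem[0x00]=0x7f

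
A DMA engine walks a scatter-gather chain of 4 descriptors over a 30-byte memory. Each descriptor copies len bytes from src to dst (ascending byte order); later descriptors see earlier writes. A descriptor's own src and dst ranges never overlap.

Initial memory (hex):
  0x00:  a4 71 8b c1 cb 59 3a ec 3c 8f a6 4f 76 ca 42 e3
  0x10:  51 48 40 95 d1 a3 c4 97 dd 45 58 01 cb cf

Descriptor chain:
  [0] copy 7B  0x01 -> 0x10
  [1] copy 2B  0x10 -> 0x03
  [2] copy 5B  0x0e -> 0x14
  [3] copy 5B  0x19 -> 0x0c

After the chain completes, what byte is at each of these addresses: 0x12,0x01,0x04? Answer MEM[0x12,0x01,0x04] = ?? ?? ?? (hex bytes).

MEM[0x12,0x01,0x04] = c1 71 8b

  after D0: wrote 7B at 0x10 = 718bc1cb593aec
  after D1: wrote 2B at 0x03 = 718b
  after D2: wrote 5B at 0x14 = 42e3718bc1
  after D3: wrote 5B at 0x0c = 455801cbcf
query mem[0x12]=0xc1, mem[0x01]=0x71, mem[0x04]=0x8b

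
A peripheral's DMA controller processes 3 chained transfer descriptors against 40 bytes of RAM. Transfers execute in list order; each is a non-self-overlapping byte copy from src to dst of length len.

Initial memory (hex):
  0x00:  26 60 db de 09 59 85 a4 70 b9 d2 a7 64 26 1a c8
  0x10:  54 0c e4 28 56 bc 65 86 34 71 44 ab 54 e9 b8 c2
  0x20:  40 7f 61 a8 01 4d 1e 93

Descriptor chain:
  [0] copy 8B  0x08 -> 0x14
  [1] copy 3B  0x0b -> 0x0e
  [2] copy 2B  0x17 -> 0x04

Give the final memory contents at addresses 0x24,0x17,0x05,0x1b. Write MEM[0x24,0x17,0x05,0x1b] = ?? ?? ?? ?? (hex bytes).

  after D0: wrote 8B at 0x14 = 70b9d2a764261ac8
  after D1: wrote 3B at 0x0e = a76426
  after D2: wrote 2B at 0x04 = a764
query mem[0x24]=0x01, mem[0x17]=0xa7, mem[0x05]=0x64, mem[0x1b]=0xc8

MEM[0x24,0x17,0x05,0x1b] = 01 a7 64 c8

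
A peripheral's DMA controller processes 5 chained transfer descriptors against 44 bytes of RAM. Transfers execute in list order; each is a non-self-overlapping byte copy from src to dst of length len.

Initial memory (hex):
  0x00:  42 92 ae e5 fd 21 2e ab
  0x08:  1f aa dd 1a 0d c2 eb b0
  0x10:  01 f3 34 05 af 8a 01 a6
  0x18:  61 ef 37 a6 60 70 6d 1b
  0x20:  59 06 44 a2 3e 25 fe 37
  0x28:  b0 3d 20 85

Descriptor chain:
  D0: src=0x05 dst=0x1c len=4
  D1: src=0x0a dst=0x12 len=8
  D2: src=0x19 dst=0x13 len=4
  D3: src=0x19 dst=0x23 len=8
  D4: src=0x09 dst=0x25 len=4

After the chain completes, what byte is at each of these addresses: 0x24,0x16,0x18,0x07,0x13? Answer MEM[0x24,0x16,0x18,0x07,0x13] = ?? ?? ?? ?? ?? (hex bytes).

MEM[0x24,0x16,0x18,0x07,0x13] = 37 21 01 ab f3

[0] 0x05->0x1c len=4 : 21 2e ab 1f
[1] 0x0a->0x12 len=8 : dd 1a 0d c2 eb b0 01 f3
[2] 0x19->0x13 len=4 : f3 37 a6 21
[3] 0x19->0x23 len=8 : f3 37 a6 21 2e ab 1f 59
[4] 0x09->0x25 len=4 : aa dd 1a 0d
query mem[0x24]=0x37, mem[0x16]=0x21, mem[0x18]=0x01, mem[0x07]=0xab, mem[0x13]=0xf3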